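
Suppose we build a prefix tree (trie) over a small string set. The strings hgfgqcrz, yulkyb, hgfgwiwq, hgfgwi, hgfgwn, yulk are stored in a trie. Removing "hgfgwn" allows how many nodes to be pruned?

1

After clearing the end-marker at "hgfgwn", prune upward until reaching a node still needed by another word.
The suffix "n" (1 node) is used only by "hgfgwn"; the node for "hgfgw" still has the child "i", so pruning stops there.
Nodes removed: 1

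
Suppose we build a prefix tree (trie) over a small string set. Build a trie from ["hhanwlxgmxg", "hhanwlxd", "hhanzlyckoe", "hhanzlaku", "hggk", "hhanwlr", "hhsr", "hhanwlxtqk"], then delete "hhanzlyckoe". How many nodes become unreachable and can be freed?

After clearing the end-marker at "hhanzlyckoe", prune upward until reaching a node still needed by another word.
The suffix "yckoe" (5 nodes) is used only by "hhanzlyckoe"; the node for "hhanzl" still has the child "a", so pruning stops there.
Nodes removed: 5

5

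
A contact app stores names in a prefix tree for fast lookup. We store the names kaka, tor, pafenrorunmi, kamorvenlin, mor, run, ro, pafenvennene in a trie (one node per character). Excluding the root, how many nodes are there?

Trace insertions, counting only characters that open a new branch:
  "kaka" → 4 new (k, a, k, a)
  "tor" → 3 new (t, o, r)
  "pafenrorunmi" → 12 new (p, a, f, e, n, r, o, r, u, n, m, i)
  "kamorvenlin" → prefix "ka" already present; 9 new (m, o, r, v, e, n, l, i, n)
  "mor" → 3 new (m, o, r)
  "run" → 3 new (r, u, n)
  "ro" → prefix "r" already present; 1 new (o)
  "pafenvennene" → prefix "pafen" already present; 7 new (v, e, n, n, e, n, e)
Total nodes = 4 + 3 + 12 + 9 + 3 + 3 + 1 + 7 = 42

42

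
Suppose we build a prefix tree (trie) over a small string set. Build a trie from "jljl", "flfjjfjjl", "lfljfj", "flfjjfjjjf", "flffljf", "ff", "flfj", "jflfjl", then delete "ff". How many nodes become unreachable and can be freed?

1

Walk "ff" from the leaf back toward the root, removing each node that no remaining word uses.
The suffix "f" (1 node) is used only by "ff"; the node for "f" still has the child "l", so pruning stops there.
Nodes removed: 1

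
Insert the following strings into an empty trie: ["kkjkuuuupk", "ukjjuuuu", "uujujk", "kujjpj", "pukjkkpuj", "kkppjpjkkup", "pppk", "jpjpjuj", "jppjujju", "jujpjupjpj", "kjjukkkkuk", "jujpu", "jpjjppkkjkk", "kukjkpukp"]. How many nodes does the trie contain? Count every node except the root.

96

Trace insertions, counting only characters that open a new branch:
  "kkjkuuuupk" → 10 new (k, k, j, k, u, u, u, u, p, k)
  "ukjjuuuu" → 8 new (u, k, j, j, u, u, u, u)
  "uujujk" → prefix "u" already present; 5 new (u, j, u, j, k)
  "kujjpj" → prefix "k" already present; 5 new (u, j, j, p, j)
  "pukjkkpuj" → 9 new (p, u, k, j, k, k, p, u, j)
  "kkppjpjkkup" → prefix "kk" already present; 9 new (p, p, j, p, j, k, k, u, p)
  "pppk" → prefix "p" already present; 3 new (p, p, k)
  "jpjpjuj" → 7 new (j, p, j, p, j, u, j)
  "jppjujju" → prefix "jp" already present; 6 new (p, j, u, j, j, u)
  "jujpjupjpj" → prefix "j" already present; 9 new (u, j, p, j, u, p, j, p, j)
  "kjjukkkkuk" → prefix "k" already present; 9 new (j, j, u, k, k, k, k, u, k)
  "jujpu" → prefix "jujp" already present; 1 new (u)
  "jpjjppkkjkk" → prefix "jpj" already present; 8 new (j, p, p, k, k, j, k, k)
  "kukjkpukp" → prefix "ku" already present; 7 new (k, j, k, p, u, k, p)
Total nodes = 10 + 8 + 5 + 5 + 9 + 9 + 3 + 7 + 6 + 9 + 9 + 1 + 8 + 7 = 96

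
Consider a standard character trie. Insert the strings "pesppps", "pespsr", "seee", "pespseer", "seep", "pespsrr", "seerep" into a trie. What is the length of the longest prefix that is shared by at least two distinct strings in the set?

The deepest shared node is where two words last agree before diverging.
e.g. "pespsr" and "pespsrr" share the prefix "pespsr" of length 6; no pair shares a longer one.
Longest shared-prefix length: 6

6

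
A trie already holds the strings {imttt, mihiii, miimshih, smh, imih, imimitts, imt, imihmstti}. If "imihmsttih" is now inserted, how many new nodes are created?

The longest prefix of "imihmsttih" already in the trie is "imihmstti" (length 9).
So 10 − 9 = 1 new nodes.

1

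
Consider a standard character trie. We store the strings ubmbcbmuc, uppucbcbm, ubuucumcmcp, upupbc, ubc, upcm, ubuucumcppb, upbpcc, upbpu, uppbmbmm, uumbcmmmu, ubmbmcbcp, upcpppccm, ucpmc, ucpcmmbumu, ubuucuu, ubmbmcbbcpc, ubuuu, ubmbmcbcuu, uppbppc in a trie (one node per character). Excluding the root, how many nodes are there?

Insert word by word; a character creates a node only if that edge doesn't already exist:
  "ubmbcbmuc" → 9 new (u, b, m, b, c, b, m, u, c)
  "uppucbcbm" → prefix "u" already present; 8 new (p, p, u, c, b, c, b, m)
  "ubuucumcmcp" → prefix "ub" already present; 9 new (u, u, c, u, m, c, m, c, p)
  "upupbc" → prefix "up" already present; 4 new (u, p, b, c)
  "ubc" → prefix "ub" already present; 1 new (c)
  "upcm" → prefix "up" already present; 2 new (c, m)
  "ubuucumcppb" → prefix "ubuucumc" already present; 3 new (p, p, b)
  "upbpcc" → prefix "up" already present; 4 new (b, p, c, c)
  "upbpu" → prefix "upbp" already present; 1 new (u)
  "uppbmbmm" → prefix "upp" already present; 5 new (b, m, b, m, m)
  "uumbcmmmu" → prefix "u" already present; 8 new (u, m, b, c, m, m, m, u)
  "ubmbmcbcp" → prefix "ubmb" already present; 5 new (m, c, b, c, p)
  "upcpppccm" → prefix "upc" already present; 6 new (p, p, p, c, c, m)
  "ucpmc" → prefix "u" already present; 4 new (c, p, m, c)
  "ucpcmmbumu" → prefix "ucp" already present; 7 new (c, m, m, b, u, m, u)
  "ubuucuu" → prefix "ubuucu" already present; 1 new (u)
  "ubmbmcbbcpc" → prefix "ubmbmcb" already present; 4 new (b, c, p, c)
  "ubuuu" → prefix "ubuu" already present; 1 new (u)
  "ubmbmcbcuu" → prefix "ubmbmcbc" already present; 2 new (u, u)
  "uppbppc" → prefix "uppb" already present; 3 new (p, p, c)
Total nodes = 9 + 8 + 9 + 4 + 1 + 2 + 3 + 4 + 1 + 5 + 8 + 5 + 6 + 4 + 7 + 1 + 4 + 1 + 2 + 3 = 87

87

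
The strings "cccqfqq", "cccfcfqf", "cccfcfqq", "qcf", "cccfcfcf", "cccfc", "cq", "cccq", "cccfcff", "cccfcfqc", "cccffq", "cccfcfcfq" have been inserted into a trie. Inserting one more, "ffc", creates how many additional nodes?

"ffc" shares no prefix with any stored word, so all 3 characters open new nodes.
3 − 0 = 3 new nodes.

3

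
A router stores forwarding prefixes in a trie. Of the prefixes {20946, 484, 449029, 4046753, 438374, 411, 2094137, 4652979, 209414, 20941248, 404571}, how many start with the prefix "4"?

Traverse to the node for "4", then collect every word in that subtree.
Words under "4": 404571, 4046753, 411, 438374, 449029, 4652979, 484
Count: 7

7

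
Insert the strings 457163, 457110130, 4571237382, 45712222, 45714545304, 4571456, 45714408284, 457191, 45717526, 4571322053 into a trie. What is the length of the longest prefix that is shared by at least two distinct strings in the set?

Equivalently: take the maximum, over all pairs, of their longest common prefix length.
e.g. "45714545304" and "4571456" share the prefix "457145" of length 6; no pair shares a longer one.
Longest shared-prefix length: 6

6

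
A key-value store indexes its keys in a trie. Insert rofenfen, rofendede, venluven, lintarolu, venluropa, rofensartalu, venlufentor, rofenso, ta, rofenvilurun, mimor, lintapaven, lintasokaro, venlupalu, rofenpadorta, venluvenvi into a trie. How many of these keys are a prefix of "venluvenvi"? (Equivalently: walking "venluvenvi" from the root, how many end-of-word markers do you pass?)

Traverse "venluvenvi" character by character; count nodes along the way that are marked as word ends.
Prefixes of the query that are stored words: "venluven", "venluvenvi"
Count: 2

2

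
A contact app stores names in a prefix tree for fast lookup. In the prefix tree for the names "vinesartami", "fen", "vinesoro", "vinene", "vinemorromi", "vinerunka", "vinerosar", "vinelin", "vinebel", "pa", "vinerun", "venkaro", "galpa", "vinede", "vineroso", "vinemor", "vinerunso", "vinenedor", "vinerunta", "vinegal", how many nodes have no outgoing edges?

Leaves are exactly the stored words that no other stored word extends.
Those words: "fen", "galpa", "pa", "venkaro", "vinebel", "vinede", "vinegal", "vinelin", "vinemorromi", "vinenedor", "vinerosar", "vineroso", "vinerunka", "vinerunso", "vinerunta", "vinesartami", "vinesoro"
Leaf count: 17

17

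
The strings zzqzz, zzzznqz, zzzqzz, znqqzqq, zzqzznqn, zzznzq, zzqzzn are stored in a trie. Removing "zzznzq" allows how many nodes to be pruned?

3

A node on "zzznzq"'s path can go only if nothing else ends at it or branches off below it.
The suffix "nzq" (3 nodes) is used only by "zzznzq"; the node for "zzz" still has the child "z", so pruning stops there.
Nodes removed: 3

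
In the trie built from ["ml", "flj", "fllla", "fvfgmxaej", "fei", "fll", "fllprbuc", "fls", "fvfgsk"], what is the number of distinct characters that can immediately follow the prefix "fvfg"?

2

Walk "fvfg" from the root, arriving at one node.
Characters that immediately follow "fvfg" among the stored strings: {m, s}.
That node has 2 child edges.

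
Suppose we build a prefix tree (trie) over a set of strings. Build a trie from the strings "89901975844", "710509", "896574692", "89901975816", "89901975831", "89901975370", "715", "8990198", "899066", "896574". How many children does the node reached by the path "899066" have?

0

Follow the path "899066" to its node, then look at its outgoing edges.
No stored string extends past "899066".
That node has 0 child edges.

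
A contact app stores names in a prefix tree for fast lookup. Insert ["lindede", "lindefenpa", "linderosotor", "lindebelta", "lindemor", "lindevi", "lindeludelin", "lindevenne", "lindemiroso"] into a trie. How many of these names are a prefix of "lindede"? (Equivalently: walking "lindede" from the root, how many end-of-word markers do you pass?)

1

Check each prefix of "lindede" against the stored set — each match is an end-marker on the path.
Prefixes of the query that are stored words: "lindede"
Count: 1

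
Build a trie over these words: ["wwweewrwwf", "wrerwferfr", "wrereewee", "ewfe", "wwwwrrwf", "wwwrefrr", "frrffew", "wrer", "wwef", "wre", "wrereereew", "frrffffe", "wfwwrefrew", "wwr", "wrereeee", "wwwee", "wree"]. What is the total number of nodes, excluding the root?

67

Trace insertions, counting only characters that open a new branch:
  "wwweewrwwf" → 10 new (w, w, w, e, e, w, r, w, w, f)
  "wrerwferfr" → prefix "w" already present; 9 new (r, e, r, w, f, e, r, f, r)
  "wrereewee" → prefix "wrer" already present; 5 new (e, e, w, e, e)
  "ewfe" → 4 new (e, w, f, e)
  "wwwwrrwf" → prefix "www" already present; 5 new (w, r, r, w, f)
  "wwwrefrr" → prefix "www" already present; 5 new (r, e, f, r, r)
  "frrffew" → 7 new (f, r, r, f, f, e, w)
  "wrer" → prefix "wrer" already present; 0 new (none)
  "wwef" → prefix "ww" already present; 2 new (e, f)
  "wre" → prefix "wre" already present; 0 new (none)
  "wrereereew" → prefix "wreree" already present; 4 new (r, e, e, w)
  "frrffffe" → prefix "frrff" already present; 3 new (f, f, e)
  "wfwwrefrew" → prefix "w" already present; 9 new (f, w, w, r, e, f, r, e, w)
  "wwr" → prefix "ww" already present; 1 new (r)
  "wrereeee" → prefix "wreree" already present; 2 new (e, e)
  "wwwee" → prefix "wwwee" already present; 0 new (none)
  "wree" → prefix "wre" already present; 1 new (e)
Total nodes = 10 + 9 + 5 + 4 + 5 + 5 + 7 + 0 + 2 + 0 + 4 + 3 + 9 + 1 + 2 + 0 + 1 = 67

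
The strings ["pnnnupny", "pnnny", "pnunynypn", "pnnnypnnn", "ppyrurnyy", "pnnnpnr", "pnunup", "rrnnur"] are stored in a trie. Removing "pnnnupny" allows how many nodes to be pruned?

After clearing the end-marker at "pnnnupny", prune upward until reaching a node still needed by another word.
The suffix "upny" (4 nodes) is used only by "pnnnupny"; the node for "pnnn" still has the child "y", so pruning stops there.
Nodes removed: 4

4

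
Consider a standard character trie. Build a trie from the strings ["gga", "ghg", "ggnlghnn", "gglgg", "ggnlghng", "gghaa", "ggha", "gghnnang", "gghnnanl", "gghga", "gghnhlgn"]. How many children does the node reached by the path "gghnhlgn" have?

0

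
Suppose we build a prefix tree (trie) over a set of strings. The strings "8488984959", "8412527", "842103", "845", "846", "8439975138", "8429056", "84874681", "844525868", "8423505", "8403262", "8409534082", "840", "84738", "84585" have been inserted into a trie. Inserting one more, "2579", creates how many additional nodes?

Nothing in the trie begins with "2"; the whole of "2579" is new.
4 − 0 = 4 new nodes.

4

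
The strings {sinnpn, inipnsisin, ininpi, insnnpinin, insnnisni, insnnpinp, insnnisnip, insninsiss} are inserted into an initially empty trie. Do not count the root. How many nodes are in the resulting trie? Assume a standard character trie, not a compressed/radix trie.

39

Count nodes per top-level branch (shared prefixes stored once):
  'i'-branch (ininpi, inipnsisin, insninsiss, insnnisni, insnnisnip, insnnpinin, insnnpinp): 33 nodes
  's'-branch (sinnpn): 6 nodes
Sum: 39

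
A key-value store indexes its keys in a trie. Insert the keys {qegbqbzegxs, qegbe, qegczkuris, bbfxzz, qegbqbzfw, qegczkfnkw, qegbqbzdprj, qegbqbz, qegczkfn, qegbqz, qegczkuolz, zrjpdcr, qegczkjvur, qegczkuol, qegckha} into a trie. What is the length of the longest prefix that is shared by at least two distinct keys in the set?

9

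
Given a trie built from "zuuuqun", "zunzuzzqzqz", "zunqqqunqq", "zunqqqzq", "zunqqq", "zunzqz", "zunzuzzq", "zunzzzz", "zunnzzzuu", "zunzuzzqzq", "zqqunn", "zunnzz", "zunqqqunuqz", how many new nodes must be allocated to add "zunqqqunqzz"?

The longest prefix of "zunqqqunqzz" already in the trie is "zunqqqunq" (length 9).
So 11 − 9 = 2 new nodes.

2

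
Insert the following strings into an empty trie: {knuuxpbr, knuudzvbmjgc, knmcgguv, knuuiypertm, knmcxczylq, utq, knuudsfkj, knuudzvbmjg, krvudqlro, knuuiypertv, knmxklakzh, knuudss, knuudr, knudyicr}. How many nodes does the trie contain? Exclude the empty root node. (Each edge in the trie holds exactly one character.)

65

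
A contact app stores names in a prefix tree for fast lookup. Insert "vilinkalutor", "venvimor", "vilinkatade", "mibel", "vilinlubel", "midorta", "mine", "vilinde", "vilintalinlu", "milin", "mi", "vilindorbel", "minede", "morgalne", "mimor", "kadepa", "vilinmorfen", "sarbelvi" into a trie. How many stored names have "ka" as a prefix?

Traverse to the node for "ka", then collect every word in that subtree.
Words under "ka": kadepa
Count: 1

1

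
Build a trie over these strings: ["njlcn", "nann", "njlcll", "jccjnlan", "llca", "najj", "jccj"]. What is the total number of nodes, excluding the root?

24

Count nodes per top-level branch (shared prefixes stored once):
  'j'-branch (jccj, jccjnlan): 8 nodes
  'l'-branch (llca): 4 nodes
  'n'-branch (najj, nann, njlcll, njlcn): 12 nodes
Sum: 24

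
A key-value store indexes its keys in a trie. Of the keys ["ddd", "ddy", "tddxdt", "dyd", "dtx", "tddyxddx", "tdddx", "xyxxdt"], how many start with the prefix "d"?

4

Traverse to the node for "d", then collect every word in that subtree.
Matches: "ddd", "ddy", "dtx", "dyd"
Count: 4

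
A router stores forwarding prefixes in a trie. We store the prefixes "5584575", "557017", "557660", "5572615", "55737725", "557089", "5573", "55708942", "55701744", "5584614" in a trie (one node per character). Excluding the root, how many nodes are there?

Count nodes per top-level branch (shared prefixes stored once):
  '5'-branch (557017, 55701744, 557089, 55708942, 5572615, 5573, 55737725, 557660, 5584575, 5584614): 32 nodes
Sum: 32

32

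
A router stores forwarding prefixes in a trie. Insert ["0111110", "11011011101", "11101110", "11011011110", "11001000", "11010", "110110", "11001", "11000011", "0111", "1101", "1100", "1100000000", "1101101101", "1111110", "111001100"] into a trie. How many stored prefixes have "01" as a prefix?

2

Filter for entries beginning with "01":
Matches: "0111", "0111110"
Count: 2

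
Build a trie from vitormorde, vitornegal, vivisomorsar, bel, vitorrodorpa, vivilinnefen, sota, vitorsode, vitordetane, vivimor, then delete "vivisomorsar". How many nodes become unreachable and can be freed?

8

After clearing the end-marker at "vivisomorsar", prune upward until reaching a node still needed by another word.
The suffix "somorsar" (8 nodes) is used only by "vivisomorsar"; the node for "vivi" still has the child "l", so pruning stops there.
Nodes removed: 8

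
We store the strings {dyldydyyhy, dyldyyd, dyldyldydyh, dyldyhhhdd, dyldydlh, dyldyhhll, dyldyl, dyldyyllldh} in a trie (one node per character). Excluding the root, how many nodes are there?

32

Trace insertions, counting only characters that open a new branch:
  "dyldydyyhy" → 10 new (d, y, l, d, y, d, y, y, h, y)
  "dyldyyd" → prefix "dyldy" already present; 2 new (y, d)
  "dyldyldydyh" → prefix "dyldy" already present; 6 new (l, d, y, d, y, h)
  "dyldyhhhdd" → prefix "dyldy" already present; 5 new (h, h, h, d, d)
  "dyldydlh" → prefix "dyldyd" already present; 2 new (l, h)
  "dyldyhhll" → prefix "dyldyhh" already present; 2 new (l, l)
  "dyldyl" → prefix "dyldyl" already present; 0 new (none)
  "dyldyyllldh" → prefix "dyldyy" already present; 5 new (l, l, l, d, h)
Total nodes = 10 + 2 + 6 + 5 + 2 + 2 + 0 + 5 = 32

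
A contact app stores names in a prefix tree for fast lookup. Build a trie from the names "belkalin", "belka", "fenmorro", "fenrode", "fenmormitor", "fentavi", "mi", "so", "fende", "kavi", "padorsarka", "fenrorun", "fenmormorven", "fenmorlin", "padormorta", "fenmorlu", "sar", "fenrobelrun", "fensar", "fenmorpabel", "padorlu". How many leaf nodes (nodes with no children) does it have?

20

A leaf is a node with no children — equivalently, the end of a word that is not a proper prefix of any other stored word.
Those words: "belkalin", "fende", "fenmorlin", "fenmorlu", "fenmormitor", "fenmormorven", "fenmorpabel", "fenmorro", "fenrobelrun", "fenrode", "fenrorun", "fensar", "fentavi", "kavi", "mi", "padorlu", "padormorta", "padorsarka", "sar", "so"
Leaf count: 20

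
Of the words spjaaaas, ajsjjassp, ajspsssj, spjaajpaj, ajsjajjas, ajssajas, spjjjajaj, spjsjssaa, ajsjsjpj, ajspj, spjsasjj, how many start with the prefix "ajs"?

6

Traverse to the node for "ajs", then collect every word in that subtree.
Matches: "ajsjajjas", "ajsjjassp", "ajsjsjpj", "ajspj", "ajspsssj", "ajssajas"
Count: 6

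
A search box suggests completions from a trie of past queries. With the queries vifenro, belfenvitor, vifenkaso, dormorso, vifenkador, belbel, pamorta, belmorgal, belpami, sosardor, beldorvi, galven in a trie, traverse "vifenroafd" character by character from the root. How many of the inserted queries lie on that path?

Traverse "vifenroafd" character by character; count nodes along the way that are marked as word ends.
Prefixes of the query that are stored words: "vifenro"
Count: 1

1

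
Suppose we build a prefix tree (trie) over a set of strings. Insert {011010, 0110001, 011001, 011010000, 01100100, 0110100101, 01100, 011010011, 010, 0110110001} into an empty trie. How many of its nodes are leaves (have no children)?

7

A leaf is a node with no children — equivalently, the end of a word that is not a proper prefix of any other stored word.
Those words: "010", "0110001", "01100100", "011010000", "0110100101", "011010011", "0110110001"
Leaf count: 7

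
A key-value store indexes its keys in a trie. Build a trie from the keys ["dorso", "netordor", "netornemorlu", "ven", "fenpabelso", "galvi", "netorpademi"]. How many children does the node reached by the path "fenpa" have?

Follow the path "fenpa" to its node, then look at its outgoing edges.
Distinct next characters after "fenpa": b.
That node has 1 child edge.

1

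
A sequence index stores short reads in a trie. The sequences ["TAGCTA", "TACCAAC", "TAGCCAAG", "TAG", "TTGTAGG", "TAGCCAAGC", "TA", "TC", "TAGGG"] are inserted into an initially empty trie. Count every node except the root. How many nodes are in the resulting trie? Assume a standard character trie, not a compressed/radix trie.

Insert word by word; a character creates a node only if that edge doesn't already exist:
  "TAGCTA" → 6 new (T, A, G, C, T, A)
  "TACCAAC" → prefix "TA" already present; 5 new (C, C, A, A, C)
  "TAGCCAAG" → prefix "TAGC" already present; 4 new (C, A, A, G)
  "TAG" → prefix "TAG" already present; 0 new (none)
  "TTGTAGG" → prefix "T" already present; 6 new (T, G, T, A, G, G)
  "TAGCCAAGC" → prefix "TAGCCAAG" already present; 1 new (C)
  "TA" → prefix "TA" already present; 0 new (none)
  "TC" → prefix "T" already present; 1 new (C)
  "TAGGG" → prefix "TAG" already present; 2 new (G, G)
Total nodes = 6 + 5 + 4 + 0 + 6 + 1 + 0 + 1 + 2 = 25

25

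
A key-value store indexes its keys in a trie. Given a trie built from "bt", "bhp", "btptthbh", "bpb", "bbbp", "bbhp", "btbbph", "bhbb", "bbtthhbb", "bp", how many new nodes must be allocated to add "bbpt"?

2

The longest prefix of "bbpt" already in the trie is "bb" (length 2).
Each of the 2 remaining characters creates one node.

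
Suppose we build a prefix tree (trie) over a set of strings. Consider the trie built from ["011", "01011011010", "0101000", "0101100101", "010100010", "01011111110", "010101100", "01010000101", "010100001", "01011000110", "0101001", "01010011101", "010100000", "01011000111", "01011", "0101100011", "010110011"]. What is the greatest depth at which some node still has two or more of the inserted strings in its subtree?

Look for the deepest trie node that still has at least two words in its subtree.
"0101100011" and "01011000110" agree on "0101100011" (10 characters) before diverging; nothing deeper is shared.
Longest shared-prefix length: 10

10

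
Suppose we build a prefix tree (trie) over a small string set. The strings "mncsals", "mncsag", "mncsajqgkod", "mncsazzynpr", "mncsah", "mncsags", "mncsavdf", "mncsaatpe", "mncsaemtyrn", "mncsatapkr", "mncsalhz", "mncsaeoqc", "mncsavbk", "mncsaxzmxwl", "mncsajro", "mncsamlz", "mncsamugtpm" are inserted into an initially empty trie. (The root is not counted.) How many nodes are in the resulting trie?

Count nodes per top-level branch (shared prefixes stored once):
  'm'-branch (mncsaatpe, mncsaemtyrn, mncsaeoqc, mncsag, mncsags, mncsah, mncsajqgkod, mncsajro, mncsalhz, mncsals, mncsamlz, mncsamugtpm, mncsatapkr, mncsavbk, mncsavdf, mncsaxzmxwl, mncsazzynpr): 63 nodes
Sum: 63

63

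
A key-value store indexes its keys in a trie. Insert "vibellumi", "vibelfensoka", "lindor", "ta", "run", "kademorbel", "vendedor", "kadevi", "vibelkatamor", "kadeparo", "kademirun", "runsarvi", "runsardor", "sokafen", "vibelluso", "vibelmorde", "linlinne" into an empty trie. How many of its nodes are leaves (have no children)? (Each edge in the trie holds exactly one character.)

16

Leaves are exactly the stored words that no other stored word extends.
Those words: "kademirun", "kademorbel", "kadeparo", "kadevi", "lindor", "linlinne", "runsardor", "runsarvi", "sokafen", "ta", "vendedor", "vibelfensoka", "vibelkatamor", "vibellumi", "vibelluso", "vibelmorde"
Leaf count: 16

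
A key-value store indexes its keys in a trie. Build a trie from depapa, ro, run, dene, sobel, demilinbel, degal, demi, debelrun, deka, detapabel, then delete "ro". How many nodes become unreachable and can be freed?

1

A node on "ro"'s path can go only if nothing else ends at it or branches off below it.
The suffix "o" (1 node) is used only by "ro"; the node for "r" still has the child "u", so pruning stops there.
Nodes removed: 1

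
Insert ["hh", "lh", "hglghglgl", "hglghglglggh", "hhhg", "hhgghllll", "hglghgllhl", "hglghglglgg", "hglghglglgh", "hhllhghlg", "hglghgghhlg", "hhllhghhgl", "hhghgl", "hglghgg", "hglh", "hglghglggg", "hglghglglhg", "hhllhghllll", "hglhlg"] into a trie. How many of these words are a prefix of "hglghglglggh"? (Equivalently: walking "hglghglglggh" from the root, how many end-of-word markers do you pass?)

3

Walk "hglghglglggh" from the root; an end-of-word marker is hit whenever a stored word is a prefix of "hglghglglggh".
Prefixes of the query that are stored words: "hglghglgl", "hglghglglgg", "hglghglglggh"
Count: 3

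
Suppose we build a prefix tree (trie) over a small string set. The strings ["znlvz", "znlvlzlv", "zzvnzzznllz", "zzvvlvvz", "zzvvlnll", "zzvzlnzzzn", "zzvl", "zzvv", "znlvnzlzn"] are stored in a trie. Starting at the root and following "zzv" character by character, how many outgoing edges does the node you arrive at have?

4

Follow the path "zzv" to its node, then look at its outgoing edges.
Characters that immediately follow "zzv" among the stored strings: {l, n, v, z}.
That node has 4 child edges.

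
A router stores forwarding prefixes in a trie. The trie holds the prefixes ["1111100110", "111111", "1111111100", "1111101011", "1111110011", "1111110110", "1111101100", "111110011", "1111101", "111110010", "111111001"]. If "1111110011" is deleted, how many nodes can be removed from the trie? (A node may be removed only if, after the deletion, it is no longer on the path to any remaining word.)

1

After clearing the end-marker at "1111110011", prune upward until reaching a node still needed by another word.
The suffix "1" (1 node) is used only by "1111110011"; "111111001" is itself a stored word, so pruning stops there.
Nodes removed: 1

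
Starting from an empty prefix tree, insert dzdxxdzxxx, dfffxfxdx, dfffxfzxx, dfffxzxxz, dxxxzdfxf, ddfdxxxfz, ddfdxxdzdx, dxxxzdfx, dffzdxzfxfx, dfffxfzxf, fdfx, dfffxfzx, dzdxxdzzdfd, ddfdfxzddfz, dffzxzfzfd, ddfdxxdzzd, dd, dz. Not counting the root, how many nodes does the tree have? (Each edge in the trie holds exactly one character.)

77

Trace insertions, counting only characters that open a new branch:
  "dzdxxdzxxx" → 10 new (d, z, d, x, x, d, z, x, x, x)
  "dfffxfxdx" → prefix "d" already present; 8 new (f, f, f, x, f, x, d, x)
  "dfffxfzxx" → prefix "dfffxf" already present; 3 new (z, x, x)
  "dfffxzxxz" → prefix "dfffx" already present; 4 new (z, x, x, z)
  "dxxxzdfxf" → prefix "d" already present; 8 new (x, x, x, z, d, f, x, f)
  "ddfdxxxfz" → prefix "d" already present; 8 new (d, f, d, x, x, x, f, z)
  "ddfdxxdzdx" → prefix "ddfdxx" already present; 4 new (d, z, d, x)
  "dxxxzdfx" → prefix "dxxxzdfx" already present; 0 new (none)
  "dffzdxzfxfx" → prefix "dff" already present; 8 new (z, d, x, z, f, x, f, x)
  "dfffxfzxf" → prefix "dfffxfzx" already present; 1 new (f)
  "fdfx" → 4 new (f, d, f, x)
  "dfffxfzx" → prefix "dfffxfzx" already present; 0 new (none)
  "dzdxxdzzdfd" → prefix "dzdxxdz" already present; 4 new (z, d, f, d)
  "ddfdfxzddfz" → prefix "ddfd" already present; 7 new (f, x, z, d, d, f, z)
  "dffzxzfzfd" → prefix "dffz" already present; 6 new (x, z, f, z, f, d)
  "ddfdxxdzzd" → prefix "ddfdxxdz" already present; 2 new (z, d)
  "dd" → prefix "dd" already present; 0 new (none)
  "dz" → prefix "dz" already present; 0 new (none)
Total nodes = 10 + 8 + 3 + 4 + 8 + 8 + 4 + 0 + 8 + 1 + 4 + 0 + 4 + 7 + 6 + 2 + 0 + 0 = 77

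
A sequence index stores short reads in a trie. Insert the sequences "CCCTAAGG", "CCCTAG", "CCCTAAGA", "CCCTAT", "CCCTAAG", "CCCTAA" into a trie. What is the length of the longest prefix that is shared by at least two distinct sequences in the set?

7

Look for the deepest trie node that still has at least two words in its subtree.
"CCCTAAG" and "CCCTAAGA" agree on "CCCTAAG" (7 characters) before diverging; nothing deeper is shared.
Longest shared-prefix length: 7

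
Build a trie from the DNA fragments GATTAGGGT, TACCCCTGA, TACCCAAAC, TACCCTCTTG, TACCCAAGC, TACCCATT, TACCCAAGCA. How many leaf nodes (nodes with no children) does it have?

A leaf is a node with no children — equivalently, the end of a word that is not a proper prefix of any other stored word.
Those words: "GATTAGGGT", "TACCCAAAC", "TACCCAAGCA", "TACCCATT", "TACCCCTGA", "TACCCTCTTG"
Leaf count: 6

6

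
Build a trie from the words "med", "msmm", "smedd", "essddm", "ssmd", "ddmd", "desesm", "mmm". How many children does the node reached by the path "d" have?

Follow the path "d" to its node, then look at its outgoing edges.
Characters that immediately follow "d" among the stored strings: {d, e}.
That node has 2 child edges.

2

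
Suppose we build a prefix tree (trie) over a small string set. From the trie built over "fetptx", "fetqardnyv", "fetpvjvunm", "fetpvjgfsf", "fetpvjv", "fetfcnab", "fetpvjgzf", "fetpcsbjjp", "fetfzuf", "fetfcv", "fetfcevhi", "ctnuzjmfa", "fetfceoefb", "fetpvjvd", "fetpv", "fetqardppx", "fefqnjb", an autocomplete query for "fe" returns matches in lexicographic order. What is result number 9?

fetpv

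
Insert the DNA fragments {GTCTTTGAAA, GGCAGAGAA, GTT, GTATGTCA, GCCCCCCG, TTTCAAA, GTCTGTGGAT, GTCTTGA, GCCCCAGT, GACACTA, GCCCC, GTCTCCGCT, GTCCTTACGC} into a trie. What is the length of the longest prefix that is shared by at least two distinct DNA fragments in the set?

Equivalently: take the maximum, over all pairs, of their longest common prefix length.
e.g. "GCCCC" and "GCCCCAGT" share the prefix "GCCCC" of length 5; no pair shares a longer one.
Longest shared-prefix length: 5

5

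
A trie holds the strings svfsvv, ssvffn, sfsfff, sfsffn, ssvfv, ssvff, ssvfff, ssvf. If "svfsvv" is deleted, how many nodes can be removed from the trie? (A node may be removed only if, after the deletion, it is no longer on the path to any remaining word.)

5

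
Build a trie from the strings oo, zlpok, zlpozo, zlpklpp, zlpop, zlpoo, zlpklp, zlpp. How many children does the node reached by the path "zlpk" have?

1

Follow the path "zlpk" to its node, then look at its outgoing edges.
Distinct next characters after "zlpk": l.
That node has 1 child edge.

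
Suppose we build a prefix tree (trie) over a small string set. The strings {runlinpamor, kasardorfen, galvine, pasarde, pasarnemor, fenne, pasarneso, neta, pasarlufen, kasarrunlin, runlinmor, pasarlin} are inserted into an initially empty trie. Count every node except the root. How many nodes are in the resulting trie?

68

Trace insertions, counting only characters that open a new branch:
  "runlinpamor" → 11 new (r, u, n, l, i, n, p, a, m, o, r)
  "kasardorfen" → 11 new (k, a, s, a, r, d, o, r, f, e, n)
  "galvine" → 7 new (g, a, l, v, i, n, e)
  "pasarde" → 7 new (p, a, s, a, r, d, e)
  "pasarnemor" → prefix "pasar" already present; 5 new (n, e, m, o, r)
  "fenne" → 5 new (f, e, n, n, e)
  "pasarneso" → prefix "pasarne" already present; 2 new (s, o)
  "neta" → 4 new (n, e, t, a)
  "pasarlufen" → prefix "pasar" already present; 5 new (l, u, f, e, n)
  "kasarrunlin" → prefix "kasar" already present; 6 new (r, u, n, l, i, n)
  "runlinmor" → prefix "runlin" already present; 3 new (m, o, r)
  "pasarlin" → prefix "pasarl" already present; 2 new (i, n)
Total nodes = 11 + 11 + 7 + 7 + 5 + 5 + 2 + 4 + 5 + 6 + 3 + 2 = 68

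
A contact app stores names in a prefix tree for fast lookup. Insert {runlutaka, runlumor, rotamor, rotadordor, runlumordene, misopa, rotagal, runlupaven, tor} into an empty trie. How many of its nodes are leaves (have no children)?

Leaves are exactly the stored words that no other stored word extends.
Those words: "misopa", "rotadordor", "rotagal", "rotamor", "runlumordene", "runlupaven", "runlutaka", "tor"
Leaf count: 8

8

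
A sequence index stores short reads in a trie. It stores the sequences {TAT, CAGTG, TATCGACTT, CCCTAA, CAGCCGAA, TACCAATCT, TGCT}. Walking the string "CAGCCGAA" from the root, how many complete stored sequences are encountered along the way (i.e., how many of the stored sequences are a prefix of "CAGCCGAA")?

Walk "CAGCCGAA" from the root; an end-of-word marker is hit whenever a stored word is a prefix of "CAGCCGAA".
Prefixes of the query that are stored words: "CAGCCGAA"
Count: 1

1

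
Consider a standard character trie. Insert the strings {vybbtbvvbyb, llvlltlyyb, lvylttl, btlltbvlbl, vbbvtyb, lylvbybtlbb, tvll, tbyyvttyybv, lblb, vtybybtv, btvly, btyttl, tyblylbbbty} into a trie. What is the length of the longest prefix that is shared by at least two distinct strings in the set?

Equivalently: take the maximum, over all pairs, of their longest common prefix length.
"btlltbvlbl" and "btvly" agree on "bt" (2 characters) before diverging; nothing deeper is shared.
Longest shared-prefix length: 2

2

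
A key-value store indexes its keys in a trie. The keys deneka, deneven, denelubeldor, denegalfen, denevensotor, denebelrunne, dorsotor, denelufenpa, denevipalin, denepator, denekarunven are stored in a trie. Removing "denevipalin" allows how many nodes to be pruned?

After clearing the end-marker at "denevipalin", prune upward until reaching a node still needed by another word.
The suffix "ipalin" (6 nodes) is used only by "denevipalin"; the node for "denev" still has the child "e", so pruning stops there.
Nodes removed: 6

6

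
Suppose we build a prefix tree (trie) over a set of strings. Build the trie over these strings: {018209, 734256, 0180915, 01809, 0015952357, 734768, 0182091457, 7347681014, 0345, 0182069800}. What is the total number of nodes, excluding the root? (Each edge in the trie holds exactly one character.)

44

Trace insertions, counting only characters that open a new branch:
  "018209" → 6 new (0, 1, 8, 2, 0, 9)
  "734256" → 6 new (7, 3, 4, 2, 5, 6)
  "0180915" → prefix "018" already present; 4 new (0, 9, 1, 5)
  "01809" → prefix "01809" already present; 0 new (none)
  "0015952357" → prefix "0" already present; 9 new (0, 1, 5, 9, 5, 2, 3, 5, 7)
  "734768" → prefix "734" already present; 3 new (7, 6, 8)
  "0182091457" → prefix "018209" already present; 4 new (1, 4, 5, 7)
  "7347681014" → prefix "734768" already present; 4 new (1, 0, 1, 4)
  "0345" → prefix "0" already present; 3 new (3, 4, 5)
  "0182069800" → prefix "01820" already present; 5 new (6, 9, 8, 0, 0)
Total nodes = 6 + 6 + 4 + 0 + 9 + 3 + 4 + 4 + 3 + 5 = 44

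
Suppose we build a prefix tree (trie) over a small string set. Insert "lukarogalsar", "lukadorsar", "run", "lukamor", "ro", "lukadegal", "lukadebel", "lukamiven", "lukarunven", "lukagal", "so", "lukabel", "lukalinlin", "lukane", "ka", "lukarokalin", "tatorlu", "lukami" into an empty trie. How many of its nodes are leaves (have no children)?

17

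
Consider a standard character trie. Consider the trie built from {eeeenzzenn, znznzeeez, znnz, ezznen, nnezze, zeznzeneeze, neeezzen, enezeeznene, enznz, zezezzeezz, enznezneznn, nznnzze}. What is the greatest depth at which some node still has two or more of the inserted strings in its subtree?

The deepest shared node is where two words last agree before diverging.
"enznezneznn" and "enznz" agree on "enzn" (4 characters) before diverging; nothing deeper is shared.
Longest shared-prefix length: 4

4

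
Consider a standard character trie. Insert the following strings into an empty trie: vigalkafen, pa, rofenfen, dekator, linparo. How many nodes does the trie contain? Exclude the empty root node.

Trie structure (* marks end of a word):
(root)
├─ d
│  └─ e
│     └─ k
│        └─ a
│           └─ t
│              └─ o
│                 └─ r *
├─ l
│  └─ i
│     └─ n
│        └─ p
│           └─ a
│              └─ r
│                 └─ o *
├─ p
│  └─ a *
├─ r
│  └─ o
│     └─ f
│        └─ e
│           └─ n
│              └─ f
│                 └─ e
│                    └─ n *
└─ v
   └─ i
      └─ g
         └─ a
            └─ l
               └─ k
                  └─ a
                     └─ f
                        └─ e
                           └─ n *
Counting every labelled node above: 34.

34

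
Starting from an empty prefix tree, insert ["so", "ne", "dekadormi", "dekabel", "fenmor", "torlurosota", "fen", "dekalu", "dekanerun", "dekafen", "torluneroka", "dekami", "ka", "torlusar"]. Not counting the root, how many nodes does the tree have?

For each word, the new-node count is its length minus the longest prefix already in the trie:
  "so" → 2 new (s, o)
  "ne" → 2 new (n, e)
  "dekadormi" → 9 new (d, e, k, a, d, o, r, m, i)
  "dekabel" → prefix "deka" already present; 3 new (b, e, l)
  "fenmor" → 6 new (f, e, n, m, o, r)
  "torlurosota" → 11 new (t, o, r, l, u, r, o, s, o, t, a)
  "fen" → prefix "fen" already present; 0 new (none)
  "dekalu" → prefix "deka" already present; 2 new (l, u)
  "dekanerun" → prefix "deka" already present; 5 new (n, e, r, u, n)
  "dekafen" → prefix "deka" already present; 3 new (f, e, n)
  "torluneroka" → prefix "torlu" already present; 6 new (n, e, r, o, k, a)
  "dekami" → prefix "deka" already present; 2 new (m, i)
  "ka" → 2 new (k, a)
  "torlusar" → prefix "torlu" already present; 3 new (s, a, r)
Total nodes = 2 + 2 + 9 + 3 + 6 + 11 + 0 + 2 + 5 + 3 + 6 + 2 + 2 + 3 = 56

56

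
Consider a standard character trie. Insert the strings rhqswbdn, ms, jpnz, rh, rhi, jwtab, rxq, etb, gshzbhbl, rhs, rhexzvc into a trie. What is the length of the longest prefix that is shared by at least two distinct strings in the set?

The deepest shared node is where two words last agree before diverging.
e.g. "rh" and "rhexzvc" share the prefix "rh" of length 2; no pair shares a longer one.
Longest shared-prefix length: 2

2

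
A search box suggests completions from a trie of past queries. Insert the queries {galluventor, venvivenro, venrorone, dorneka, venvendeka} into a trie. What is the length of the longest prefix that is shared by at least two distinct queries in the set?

Look for the deepest trie node that still has at least two words in its subtree.
"venvendeka" and "venvivenro" agree on "venv" (4 characters) before diverging; nothing deeper is shared.
Longest shared-prefix length: 4

4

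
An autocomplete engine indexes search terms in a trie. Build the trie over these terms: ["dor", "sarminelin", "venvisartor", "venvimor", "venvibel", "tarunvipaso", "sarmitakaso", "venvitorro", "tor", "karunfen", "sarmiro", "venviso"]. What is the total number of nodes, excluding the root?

65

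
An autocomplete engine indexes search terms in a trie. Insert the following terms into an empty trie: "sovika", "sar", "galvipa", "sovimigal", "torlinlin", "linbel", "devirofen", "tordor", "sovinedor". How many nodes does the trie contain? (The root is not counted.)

52

Insert word by word; a character creates a node only if that edge doesn't already exist:
  "sovika" → 6 new (s, o, v, i, k, a)
  "sar" → prefix "s" already present; 2 new (a, r)
  "galvipa" → 7 new (g, a, l, v, i, p, a)
  "sovimigal" → prefix "sovi" already present; 5 new (m, i, g, a, l)
  "torlinlin" → 9 new (t, o, r, l, i, n, l, i, n)
  "linbel" → 6 new (l, i, n, b, e, l)
  "devirofen" → 9 new (d, e, v, i, r, o, f, e, n)
  "tordor" → prefix "tor" already present; 3 new (d, o, r)
  "sovinedor" → prefix "sovi" already present; 5 new (n, e, d, o, r)
Total nodes = 6 + 2 + 7 + 5 + 9 + 6 + 9 + 3 + 5 = 52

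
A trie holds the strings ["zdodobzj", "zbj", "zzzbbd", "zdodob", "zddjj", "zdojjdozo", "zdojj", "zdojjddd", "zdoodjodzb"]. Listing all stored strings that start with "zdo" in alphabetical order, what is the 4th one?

zdojjddd

Filter for "zdo…" and sort: "zdodob", "zdodobzj", "zdojj", "zdojjddd", "zdojjdozo", "zdoodjodzb"
The 4th is zdojjddd.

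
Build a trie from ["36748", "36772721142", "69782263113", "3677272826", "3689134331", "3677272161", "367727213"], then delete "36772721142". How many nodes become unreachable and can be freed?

3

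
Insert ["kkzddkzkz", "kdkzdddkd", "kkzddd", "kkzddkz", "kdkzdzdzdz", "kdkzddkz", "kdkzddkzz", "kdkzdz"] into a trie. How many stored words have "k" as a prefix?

8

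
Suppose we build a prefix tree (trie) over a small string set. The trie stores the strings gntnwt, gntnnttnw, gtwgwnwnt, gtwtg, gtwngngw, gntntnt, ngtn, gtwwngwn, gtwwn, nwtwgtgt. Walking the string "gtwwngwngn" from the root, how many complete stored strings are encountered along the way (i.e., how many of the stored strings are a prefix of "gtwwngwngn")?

2

Traverse "gtwwngwngn" character by character; count nodes along the way that are marked as word ends.
Prefixes of the query that are stored words: "gtwwn", "gtwwngwn"
Count: 2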